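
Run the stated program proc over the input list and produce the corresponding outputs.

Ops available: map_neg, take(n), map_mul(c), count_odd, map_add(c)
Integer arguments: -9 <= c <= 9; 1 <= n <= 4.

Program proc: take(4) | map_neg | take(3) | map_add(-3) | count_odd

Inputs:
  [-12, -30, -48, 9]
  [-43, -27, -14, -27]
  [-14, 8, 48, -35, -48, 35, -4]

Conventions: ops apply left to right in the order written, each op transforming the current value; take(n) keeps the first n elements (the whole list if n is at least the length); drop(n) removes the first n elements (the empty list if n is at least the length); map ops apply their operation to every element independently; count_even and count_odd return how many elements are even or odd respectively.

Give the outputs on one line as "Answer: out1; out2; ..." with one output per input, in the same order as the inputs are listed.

3; 1; 3

Execution, op by op:
  [-12, -30, -48, 9] -> [-12, -30, -48, 9] -> [12, 30, 48, -9] -> [12, 30, 48] -> [9, 27, 45] -> 3
  [-43, -27, -14, -27] -> [-43, -27, -14, -27] -> [43, 27, 14, 27] -> [43, 27, 14] -> [40, 24, 11] -> 1
  [-14, 8, 48, -35, -48, 35, -4] -> [-14, 8, 48, -35] -> [14, -8, -48, 35] -> [14, -8, -48] -> [11, -11, -51] -> 3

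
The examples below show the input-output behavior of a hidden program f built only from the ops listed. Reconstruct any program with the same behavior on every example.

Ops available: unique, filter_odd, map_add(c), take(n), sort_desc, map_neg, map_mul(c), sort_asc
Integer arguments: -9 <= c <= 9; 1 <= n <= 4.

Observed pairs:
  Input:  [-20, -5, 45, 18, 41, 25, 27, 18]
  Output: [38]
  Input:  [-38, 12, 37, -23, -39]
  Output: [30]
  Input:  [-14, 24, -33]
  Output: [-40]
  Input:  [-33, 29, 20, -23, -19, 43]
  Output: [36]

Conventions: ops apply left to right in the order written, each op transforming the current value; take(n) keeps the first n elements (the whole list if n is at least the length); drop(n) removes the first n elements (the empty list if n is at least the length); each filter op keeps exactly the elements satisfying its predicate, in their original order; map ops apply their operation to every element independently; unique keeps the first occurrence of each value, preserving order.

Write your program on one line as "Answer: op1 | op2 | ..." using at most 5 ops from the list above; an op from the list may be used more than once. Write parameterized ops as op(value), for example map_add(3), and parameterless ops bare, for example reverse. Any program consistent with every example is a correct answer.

filter_odd | sort_desc | map_add(-7) | take(1)

Check, running the answer program on each example:
  [-20, -5, 45, 18, 41, 25, 27, 18] -> [-5, 45, 41, 25, 27] -> [45, 41, 27, 25, -5] -> [38, 34, 20, 18, -12] -> [38]
  [-38, 12, 37, -23, -39] -> [37, -23, -39] -> [37, -23, -39] -> [30, -30, -46] -> [30]
  [-14, 24, -33] -> [-33] -> [-33] -> [-40] -> [-40]
  [-33, 29, 20, -23, -19, 43] -> [-33, 29, -23, -19, 43] -> [43, 29, -19, -23, -33] -> [36, 22, -26, -30, -40] -> [36]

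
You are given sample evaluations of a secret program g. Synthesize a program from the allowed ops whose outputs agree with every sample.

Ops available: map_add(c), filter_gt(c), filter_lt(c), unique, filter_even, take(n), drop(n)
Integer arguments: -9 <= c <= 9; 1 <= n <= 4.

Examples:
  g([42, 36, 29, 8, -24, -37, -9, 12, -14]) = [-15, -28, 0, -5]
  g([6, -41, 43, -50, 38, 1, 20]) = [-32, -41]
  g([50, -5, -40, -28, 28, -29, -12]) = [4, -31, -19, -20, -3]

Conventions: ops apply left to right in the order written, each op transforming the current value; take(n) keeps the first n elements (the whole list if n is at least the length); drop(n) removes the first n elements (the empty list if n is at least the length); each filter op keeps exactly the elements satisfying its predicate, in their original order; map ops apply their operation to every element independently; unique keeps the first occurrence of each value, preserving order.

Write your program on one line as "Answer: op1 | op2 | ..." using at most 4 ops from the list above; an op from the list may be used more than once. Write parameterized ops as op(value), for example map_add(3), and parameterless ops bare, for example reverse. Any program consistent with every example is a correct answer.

filter_lt(-1) | map_add(8) | map_add(1)

Check, running the answer program on each example:
  [42, 36, 29, 8, -24, -37, -9, 12, -14] -> [-24, -37, -9, -14] -> [-16, -29, -1, -6] -> [-15, -28, 0, -5]
  [6, -41, 43, -50, 38, 1, 20] -> [-41, -50] -> [-33, -42] -> [-32, -41]
  [50, -5, -40, -28, 28, -29, -12] -> [-5, -40, -28, -29, -12] -> [3, -32, -20, -21, -4] -> [4, -31, -19, -20, -3]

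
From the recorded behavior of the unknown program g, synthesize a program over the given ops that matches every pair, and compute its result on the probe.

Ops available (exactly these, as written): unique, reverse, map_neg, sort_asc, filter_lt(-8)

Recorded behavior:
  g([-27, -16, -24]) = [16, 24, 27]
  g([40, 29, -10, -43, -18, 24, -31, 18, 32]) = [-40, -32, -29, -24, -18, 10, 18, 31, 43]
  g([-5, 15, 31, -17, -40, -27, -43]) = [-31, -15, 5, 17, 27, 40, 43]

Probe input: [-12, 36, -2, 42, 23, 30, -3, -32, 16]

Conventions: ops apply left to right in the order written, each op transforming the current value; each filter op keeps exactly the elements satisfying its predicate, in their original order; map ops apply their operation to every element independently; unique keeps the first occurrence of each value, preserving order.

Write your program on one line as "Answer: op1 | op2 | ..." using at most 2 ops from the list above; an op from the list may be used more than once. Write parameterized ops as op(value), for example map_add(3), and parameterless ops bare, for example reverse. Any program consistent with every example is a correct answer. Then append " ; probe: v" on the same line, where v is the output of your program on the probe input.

map_neg | sort_asc ; probe: [-42, -36, -30, -23, -16, 2, 3, 12, 32]

Check, running the answer program on each example:
  [-27, -16, -24] -> [27, 16, 24] -> [16, 24, 27]
  [40, 29, -10, -43, -18, 24, -31, 18, 32] -> [-40, -29, 10, 43, 18, -24, 31, -18, -32] -> [-40, -32, -29, -24, -18, 10, 18, 31, 43]
  [-5, 15, 31, -17, -40, -27, -43] -> [5, -15, -31, 17, 40, 27, 43] -> [-31, -15, 5, 17, 27, 40, 43]
  probe: [-12, 36, -2, 42, 23, 30, -3, -32, 16] -> [12, -36, 2, -42, -23, -30, 3, 32, -16] -> [-42, -36, -30, -23, -16, 2, 3, 12, 32]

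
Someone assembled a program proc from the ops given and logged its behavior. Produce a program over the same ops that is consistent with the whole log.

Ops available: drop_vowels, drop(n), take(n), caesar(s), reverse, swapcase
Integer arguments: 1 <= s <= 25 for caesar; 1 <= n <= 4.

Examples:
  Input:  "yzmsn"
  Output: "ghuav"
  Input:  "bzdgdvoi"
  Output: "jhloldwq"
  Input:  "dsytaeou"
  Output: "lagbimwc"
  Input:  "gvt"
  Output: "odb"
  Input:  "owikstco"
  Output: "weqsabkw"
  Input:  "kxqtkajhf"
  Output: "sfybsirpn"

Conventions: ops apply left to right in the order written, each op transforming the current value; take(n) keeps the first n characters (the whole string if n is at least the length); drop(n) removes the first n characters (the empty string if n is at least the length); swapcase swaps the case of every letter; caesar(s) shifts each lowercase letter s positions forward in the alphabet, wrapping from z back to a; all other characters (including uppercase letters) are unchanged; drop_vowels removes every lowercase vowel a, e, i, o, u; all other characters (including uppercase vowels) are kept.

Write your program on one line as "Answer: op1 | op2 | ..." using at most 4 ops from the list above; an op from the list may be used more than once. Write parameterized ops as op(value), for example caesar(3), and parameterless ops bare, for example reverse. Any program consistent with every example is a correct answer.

reverse | caesar(8) | reverse

Check, running the answer program on each example:
  "yzmsn" -> "nsmzy" -> "vauhg" -> "ghuav"
  "bzdgdvoi" -> "iovdgdzb" -> "qwdlolhj" -> "jhloldwq"
  "dsytaeou" -> "uoeatysd" -> "cwmibgal" -> "lagbimwc"
  "gvt" -> "tvg" -> "bdo" -> "odb"
  "owikstco" -> "octskiwo" -> "wkbasqew" -> "weqsabkw"
  "kxqtkajhf" -> "fhjaktqxk" -> "nprisbyfs" -> "sfybsirpn"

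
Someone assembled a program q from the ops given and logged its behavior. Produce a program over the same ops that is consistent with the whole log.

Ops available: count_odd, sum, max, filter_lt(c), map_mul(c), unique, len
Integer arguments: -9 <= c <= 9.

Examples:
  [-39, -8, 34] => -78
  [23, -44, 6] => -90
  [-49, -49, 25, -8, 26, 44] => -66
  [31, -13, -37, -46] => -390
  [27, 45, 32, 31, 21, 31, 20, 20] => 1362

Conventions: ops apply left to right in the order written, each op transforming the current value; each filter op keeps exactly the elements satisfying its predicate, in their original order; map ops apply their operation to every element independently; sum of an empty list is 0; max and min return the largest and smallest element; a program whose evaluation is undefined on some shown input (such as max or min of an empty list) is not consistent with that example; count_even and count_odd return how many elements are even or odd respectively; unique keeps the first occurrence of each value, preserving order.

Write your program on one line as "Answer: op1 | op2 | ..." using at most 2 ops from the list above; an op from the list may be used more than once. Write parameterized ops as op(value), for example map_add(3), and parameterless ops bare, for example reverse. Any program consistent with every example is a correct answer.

map_mul(6) | sum

Check, running the answer program on each example:
  [-39, -8, 34] -> [-234, -48, 204] -> -78
  [23, -44, 6] -> [138, -264, 36] -> -90
  [-49, -49, 25, -8, 26, 44] -> [-294, -294, 150, -48, 156, 264] -> -66
  [31, -13, -37, -46] -> [186, -78, -222, -276] -> -390
  [27, 45, 32, 31, 21, 31, 20, 20] -> [162, 270, 192, 186, 126, 186, 120, 120] -> 1362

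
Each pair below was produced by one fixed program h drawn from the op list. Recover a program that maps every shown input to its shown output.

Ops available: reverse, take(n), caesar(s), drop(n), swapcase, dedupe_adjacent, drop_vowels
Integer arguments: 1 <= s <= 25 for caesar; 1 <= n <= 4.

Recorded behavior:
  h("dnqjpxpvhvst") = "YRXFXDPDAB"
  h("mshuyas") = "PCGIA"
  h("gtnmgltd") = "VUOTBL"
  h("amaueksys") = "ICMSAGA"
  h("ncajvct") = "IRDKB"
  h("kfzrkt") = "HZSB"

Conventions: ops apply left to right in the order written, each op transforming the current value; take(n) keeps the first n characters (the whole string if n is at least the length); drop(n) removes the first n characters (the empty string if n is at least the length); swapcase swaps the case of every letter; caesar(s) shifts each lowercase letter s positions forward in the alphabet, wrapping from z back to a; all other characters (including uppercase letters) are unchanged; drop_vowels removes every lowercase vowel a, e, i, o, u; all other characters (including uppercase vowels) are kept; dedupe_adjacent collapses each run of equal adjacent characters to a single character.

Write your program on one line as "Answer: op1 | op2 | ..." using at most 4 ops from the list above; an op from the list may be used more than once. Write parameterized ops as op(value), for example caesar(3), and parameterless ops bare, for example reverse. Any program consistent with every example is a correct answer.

caesar(13) | caesar(21) | drop(2) | swapcase

Check, running the answer program on each example:
  "dnqjpxpvhvst" -> "qadwckciuifg" -> "lvyrxfxdpdab" -> "yrxfxdpdab" -> "YRXFXDPDAB"
  "mshuyas" -> "zfuhlnf" -> "uapcgia" -> "pcgia" -> "PCGIA"
  "gtnmgltd" -> "tgaztygq" -> "obvuotbl" -> "vuotbl" -> "VUOTBL"
  "amaueksys" -> "nznhrxflf" -> "iuicmsaga" -> "icmsaga" -> "ICMSAGA"
  "ncajvct" -> "apnwipg" -> "vkirdkb" -> "irdkb" -> "IRDKB"
  "kfzrkt" -> "xsmexg" -> "snhzsb" -> "hzsb" -> "HZSB"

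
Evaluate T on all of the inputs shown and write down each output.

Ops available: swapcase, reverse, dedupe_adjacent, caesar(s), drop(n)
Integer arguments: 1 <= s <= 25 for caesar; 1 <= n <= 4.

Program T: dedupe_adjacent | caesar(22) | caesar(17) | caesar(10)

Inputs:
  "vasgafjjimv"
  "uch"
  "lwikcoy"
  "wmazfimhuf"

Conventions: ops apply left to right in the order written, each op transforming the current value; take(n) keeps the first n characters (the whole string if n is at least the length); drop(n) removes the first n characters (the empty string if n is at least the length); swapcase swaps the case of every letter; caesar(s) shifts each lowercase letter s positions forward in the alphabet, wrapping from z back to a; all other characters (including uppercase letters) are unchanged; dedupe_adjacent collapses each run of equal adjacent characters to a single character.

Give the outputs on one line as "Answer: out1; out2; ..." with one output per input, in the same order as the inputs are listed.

Execution, op by op:
  "vasgafjjimv" -> "vasgafjimv" -> "rwocwbfeir" -> "inftnswvzi" -> "sxpdxcgfjs"
  "uch" -> "uch" -> "qyd" -> "hpu" -> "rze"
  "lwikcoy" -> "lwikcoy" -> "hsegyku" -> "yjvxpbl" -> "itfhzlv"
  "wmazfimhuf" -> "wmazfimhuf" -> "siwvbeidqb" -> "jznmsvzuhs" -> "tjxwcfjerc"

"sxpdxcgfjs"; "rze"; "itfhzlv"; "tjxwcfjerc"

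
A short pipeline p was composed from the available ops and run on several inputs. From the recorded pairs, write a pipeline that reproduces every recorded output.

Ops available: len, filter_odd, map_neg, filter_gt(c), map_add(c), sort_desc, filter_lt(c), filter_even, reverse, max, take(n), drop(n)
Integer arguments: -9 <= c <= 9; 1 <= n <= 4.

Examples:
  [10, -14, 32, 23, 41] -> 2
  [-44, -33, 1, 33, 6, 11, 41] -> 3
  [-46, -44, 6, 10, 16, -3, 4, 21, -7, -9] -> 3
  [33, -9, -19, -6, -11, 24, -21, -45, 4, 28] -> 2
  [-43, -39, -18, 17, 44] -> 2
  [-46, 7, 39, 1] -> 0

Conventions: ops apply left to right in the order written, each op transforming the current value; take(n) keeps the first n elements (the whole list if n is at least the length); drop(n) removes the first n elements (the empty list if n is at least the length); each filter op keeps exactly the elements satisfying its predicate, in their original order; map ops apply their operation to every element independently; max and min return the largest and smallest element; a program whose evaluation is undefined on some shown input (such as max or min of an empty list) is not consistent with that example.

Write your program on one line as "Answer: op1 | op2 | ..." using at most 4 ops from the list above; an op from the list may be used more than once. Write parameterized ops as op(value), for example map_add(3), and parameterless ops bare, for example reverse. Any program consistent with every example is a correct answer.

drop(3) | sort_desc | filter_gt(6) | len

Check, running the answer program on each example:
  [10, -14, 32, 23, 41] -> [23, 41] -> [41, 23] -> [41, 23] -> 2
  [-44, -33, 1, 33, 6, 11, 41] -> [33, 6, 11, 41] -> [41, 33, 11, 6] -> [41, 33, 11] -> 3
  [-46, -44, 6, 10, 16, -3, 4, 21, -7, -9] -> [10, 16, -3, 4, 21, -7, -9] -> [21, 16, 10, 4, -3, -7, -9] -> [21, 16, 10] -> 3
  [33, -9, -19, -6, -11, 24, -21, -45, 4, 28] -> [-6, -11, 24, -21, -45, 4, 28] -> [28, 24, 4, -6, -11, -21, -45] -> [28, 24] -> 2
  [-43, -39, -18, 17, 44] -> [17, 44] -> [44, 17] -> [44, 17] -> 2
  [-46, 7, 39, 1] -> [1] -> [1] -> [] -> 0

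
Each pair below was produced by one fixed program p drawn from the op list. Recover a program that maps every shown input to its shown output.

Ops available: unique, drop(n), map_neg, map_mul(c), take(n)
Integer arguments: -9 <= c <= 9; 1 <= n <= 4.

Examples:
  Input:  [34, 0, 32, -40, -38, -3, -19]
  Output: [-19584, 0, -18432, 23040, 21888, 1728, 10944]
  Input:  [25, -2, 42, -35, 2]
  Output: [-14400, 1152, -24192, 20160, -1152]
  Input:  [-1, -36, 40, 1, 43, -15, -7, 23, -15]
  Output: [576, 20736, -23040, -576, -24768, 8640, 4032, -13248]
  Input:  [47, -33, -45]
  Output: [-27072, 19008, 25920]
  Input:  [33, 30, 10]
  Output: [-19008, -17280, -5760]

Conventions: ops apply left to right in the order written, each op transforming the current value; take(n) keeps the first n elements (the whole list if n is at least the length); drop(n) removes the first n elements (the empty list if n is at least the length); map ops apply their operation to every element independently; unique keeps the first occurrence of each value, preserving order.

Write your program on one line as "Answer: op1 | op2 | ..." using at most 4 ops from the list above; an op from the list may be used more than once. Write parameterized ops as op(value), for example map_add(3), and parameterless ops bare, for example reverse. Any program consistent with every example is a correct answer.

map_mul(-8) | unique | map_mul(-9) | map_mul(-8)

Check, running the answer program on each example:
  [34, 0, 32, -40, -38, -3, -19] -> [-272, 0, -256, 320, 304, 24, 152] -> [-272, 0, -256, 320, 304, 24, 152] -> [2448, 0, 2304, -2880, -2736, -216, -1368] -> [-19584, 0, -18432, 23040, 21888, 1728, 10944]
  [25, -2, 42, -35, 2] -> [-200, 16, -336, 280, -16] -> [-200, 16, -336, 280, -16] -> [1800, -144, 3024, -2520, 144] -> [-14400, 1152, -24192, 20160, -1152]
  [-1, -36, 40, 1, 43, -15, -7, 23, -15] -> [8, 288, -320, -8, -344, 120, 56, -184, 120] -> [8, 288, -320, -8, -344, 120, 56, -184] -> [-72, -2592, 2880, 72, 3096, -1080, -504, 1656] -> [576, 20736, -23040, -576, -24768, 8640, 4032, -13248]
  [47, -33, -45] -> [-376, 264, 360] -> [-376, 264, 360] -> [3384, -2376, -3240] -> [-27072, 19008, 25920]
  [33, 30, 10] -> [-264, -240, -80] -> [-264, -240, -80] -> [2376, 2160, 720] -> [-19008, -17280, -5760]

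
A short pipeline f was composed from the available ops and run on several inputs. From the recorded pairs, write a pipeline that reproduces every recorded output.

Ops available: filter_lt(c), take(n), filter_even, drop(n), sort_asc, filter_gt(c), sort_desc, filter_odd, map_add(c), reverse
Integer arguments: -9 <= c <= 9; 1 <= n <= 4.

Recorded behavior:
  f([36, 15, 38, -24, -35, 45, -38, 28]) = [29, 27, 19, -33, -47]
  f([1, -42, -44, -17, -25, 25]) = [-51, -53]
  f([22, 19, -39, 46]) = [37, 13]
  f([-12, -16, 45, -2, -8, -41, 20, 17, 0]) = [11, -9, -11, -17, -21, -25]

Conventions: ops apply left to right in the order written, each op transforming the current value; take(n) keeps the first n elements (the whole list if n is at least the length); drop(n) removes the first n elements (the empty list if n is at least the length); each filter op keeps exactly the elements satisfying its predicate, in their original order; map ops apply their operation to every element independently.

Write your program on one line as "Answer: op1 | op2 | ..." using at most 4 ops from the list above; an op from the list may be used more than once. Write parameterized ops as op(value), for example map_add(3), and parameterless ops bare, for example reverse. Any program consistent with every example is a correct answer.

filter_even | reverse | map_add(-9) | sort_desc

Check, running the answer program on each example:
  [36, 15, 38, -24, -35, 45, -38, 28] -> [36, 38, -24, -38, 28] -> [28, -38, -24, 38, 36] -> [19, -47, -33, 29, 27] -> [29, 27, 19, -33, -47]
  [1, -42, -44, -17, -25, 25] -> [-42, -44] -> [-44, -42] -> [-53, -51] -> [-51, -53]
  [22, 19, -39, 46] -> [22, 46] -> [46, 22] -> [37, 13] -> [37, 13]
  [-12, -16, 45, -2, -8, -41, 20, 17, 0] -> [-12, -16, -2, -8, 20, 0] -> [0, 20, -8, -2, -16, -12] -> [-9, 11, -17, -11, -25, -21] -> [11, -9, -11, -17, -21, -25]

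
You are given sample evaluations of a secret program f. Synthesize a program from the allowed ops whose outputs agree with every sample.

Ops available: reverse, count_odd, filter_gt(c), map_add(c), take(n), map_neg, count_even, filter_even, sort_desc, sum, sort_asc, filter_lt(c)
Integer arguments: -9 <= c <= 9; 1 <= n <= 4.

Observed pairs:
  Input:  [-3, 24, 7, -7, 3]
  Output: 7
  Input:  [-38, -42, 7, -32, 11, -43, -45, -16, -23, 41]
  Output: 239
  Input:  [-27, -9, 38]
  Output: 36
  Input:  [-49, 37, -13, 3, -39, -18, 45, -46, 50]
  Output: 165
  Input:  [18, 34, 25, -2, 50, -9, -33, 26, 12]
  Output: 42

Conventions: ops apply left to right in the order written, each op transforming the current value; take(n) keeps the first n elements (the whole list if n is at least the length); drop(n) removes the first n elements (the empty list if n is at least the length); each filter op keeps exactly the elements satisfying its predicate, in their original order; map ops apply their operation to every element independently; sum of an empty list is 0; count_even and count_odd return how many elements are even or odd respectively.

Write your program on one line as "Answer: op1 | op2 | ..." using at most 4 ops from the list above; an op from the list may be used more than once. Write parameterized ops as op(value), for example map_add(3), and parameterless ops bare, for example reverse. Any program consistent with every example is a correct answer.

filter_lt(-3) | map_neg | sort_asc | sum

Check, running the answer program on each example:
  [-3, 24, 7, -7, 3] -> [-7] -> [7] -> [7] -> 7
  [-38, -42, 7, -32, 11, -43, -45, -16, -23, 41] -> [-38, -42, -32, -43, -45, -16, -23] -> [38, 42, 32, 43, 45, 16, 23] -> [16, 23, 32, 38, 42, 43, 45] -> 239
  [-27, -9, 38] -> [-27, -9] -> [27, 9] -> [9, 27] -> 36
  [-49, 37, -13, 3, -39, -18, 45, -46, 50] -> [-49, -13, -39, -18, -46] -> [49, 13, 39, 18, 46] -> [13, 18, 39, 46, 49] -> 165
  [18, 34, 25, -2, 50, -9, -33, 26, 12] -> [-9, -33] -> [9, 33] -> [9, 33] -> 42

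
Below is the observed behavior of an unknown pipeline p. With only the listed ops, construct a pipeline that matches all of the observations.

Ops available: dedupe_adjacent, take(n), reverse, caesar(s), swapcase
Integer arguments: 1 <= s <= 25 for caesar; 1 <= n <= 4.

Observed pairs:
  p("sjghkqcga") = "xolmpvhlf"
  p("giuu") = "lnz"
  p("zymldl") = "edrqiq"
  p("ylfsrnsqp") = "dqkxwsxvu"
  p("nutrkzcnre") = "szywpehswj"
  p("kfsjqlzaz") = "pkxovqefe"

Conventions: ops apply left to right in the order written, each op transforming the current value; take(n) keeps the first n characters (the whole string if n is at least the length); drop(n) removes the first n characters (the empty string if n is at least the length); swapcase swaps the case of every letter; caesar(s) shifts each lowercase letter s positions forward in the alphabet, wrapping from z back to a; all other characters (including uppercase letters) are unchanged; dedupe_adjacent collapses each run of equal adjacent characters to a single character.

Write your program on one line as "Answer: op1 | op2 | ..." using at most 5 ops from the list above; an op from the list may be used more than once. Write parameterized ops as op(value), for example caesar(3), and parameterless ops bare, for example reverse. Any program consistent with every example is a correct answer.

swapcase | dedupe_adjacent | swapcase | caesar(5)

Check, running the answer program on each example:
  "sjghkqcga" -> "SJGHKQCGA" -> "SJGHKQCGA" -> "sjghkqcga" -> "xolmpvhlf"
  "giuu" -> "GIUU" -> "GIU" -> "giu" -> "lnz"
  "zymldl" -> "ZYMLDL" -> "ZYMLDL" -> "zymldl" -> "edrqiq"
  "ylfsrnsqp" -> "YLFSRNSQP" -> "YLFSRNSQP" -> "ylfsrnsqp" -> "dqkxwsxvu"
  "nutrkzcnre" -> "NUTRKZCNRE" -> "NUTRKZCNRE" -> "nutrkzcnre" -> "szywpehswj"
  "kfsjqlzaz" -> "KFSJQLZAZ" -> "KFSJQLZAZ" -> "kfsjqlzaz" -> "pkxovqefe"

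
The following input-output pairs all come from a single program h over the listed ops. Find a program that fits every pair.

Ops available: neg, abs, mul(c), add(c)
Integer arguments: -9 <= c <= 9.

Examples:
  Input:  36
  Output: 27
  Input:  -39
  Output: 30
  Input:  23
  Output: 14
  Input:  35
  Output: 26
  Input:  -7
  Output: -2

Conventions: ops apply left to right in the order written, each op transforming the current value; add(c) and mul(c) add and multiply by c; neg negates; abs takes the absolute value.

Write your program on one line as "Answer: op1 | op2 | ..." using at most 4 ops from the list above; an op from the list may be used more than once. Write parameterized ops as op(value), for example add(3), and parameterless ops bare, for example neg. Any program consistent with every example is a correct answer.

neg | abs | add(-9)

Check, running the answer program on each example:
  36 -> -36 -> 36 -> 27
  -39 -> 39 -> 39 -> 30
  23 -> -23 -> 23 -> 14
  35 -> -35 -> 35 -> 26
  -7 -> 7 -> 7 -> -2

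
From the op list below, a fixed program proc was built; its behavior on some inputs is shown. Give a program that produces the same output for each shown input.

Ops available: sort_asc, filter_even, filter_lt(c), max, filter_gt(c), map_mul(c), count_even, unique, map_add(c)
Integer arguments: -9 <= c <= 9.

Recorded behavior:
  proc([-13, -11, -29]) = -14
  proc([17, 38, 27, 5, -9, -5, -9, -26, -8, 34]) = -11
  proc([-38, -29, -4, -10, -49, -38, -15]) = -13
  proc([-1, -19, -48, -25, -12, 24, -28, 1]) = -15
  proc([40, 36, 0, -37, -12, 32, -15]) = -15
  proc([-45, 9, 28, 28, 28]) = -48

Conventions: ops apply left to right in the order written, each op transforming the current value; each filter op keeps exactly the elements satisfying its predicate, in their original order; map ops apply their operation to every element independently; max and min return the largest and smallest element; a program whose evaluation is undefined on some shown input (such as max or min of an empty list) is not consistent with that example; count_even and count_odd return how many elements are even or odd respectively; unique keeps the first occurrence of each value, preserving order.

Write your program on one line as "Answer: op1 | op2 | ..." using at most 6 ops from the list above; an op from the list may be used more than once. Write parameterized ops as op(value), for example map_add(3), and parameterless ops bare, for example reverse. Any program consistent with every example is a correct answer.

unique | filter_lt(-2) | sort_asc | map_add(-3) | filter_lt(-8) | max

Check, running the answer program on each example:
  [-13, -11, -29] -> [-13, -11, -29] -> [-13, -11, -29] -> [-29, -13, -11] -> [-32, -16, -14] -> [-32, -16, -14] -> -14
  [17, 38, 27, 5, -9, -5, -9, -26, -8, 34] -> [17, 38, 27, 5, -9, -5, -26, -8, 34] -> [-9, -5, -26, -8] -> [-26, -9, -8, -5] -> [-29, -12, -11, -8] -> [-29, -12, -11] -> -11
  [-38, -29, -4, -10, -49, -38, -15] -> [-38, -29, -4, -10, -49, -15] -> [-38, -29, -4, -10, -49, -15] -> [-49, -38, -29, -15, -10, -4] -> [-52, -41, -32, -18, -13, -7] -> [-52, -41, -32, -18, -13] -> -13
  [-1, -19, -48, -25, -12, 24, -28, 1] -> [-1, -19, -48, -25, -12, 24, -28, 1] -> [-19, -48, -25, -12, -28] -> [-48, -28, -25, -19, -12] -> [-51, -31, -28, -22, -15] -> [-51, -31, -28, -22, -15] -> -15
  [40, 36, 0, -37, -12, 32, -15] -> [40, 36, 0, -37, -12, 32, -15] -> [-37, -12, -15] -> [-37, -15, -12] -> [-40, -18, -15] -> [-40, -18, -15] -> -15
  [-45, 9, 28, 28, 28] -> [-45, 9, 28] -> [-45] -> [-45] -> [-48] -> [-48] -> -48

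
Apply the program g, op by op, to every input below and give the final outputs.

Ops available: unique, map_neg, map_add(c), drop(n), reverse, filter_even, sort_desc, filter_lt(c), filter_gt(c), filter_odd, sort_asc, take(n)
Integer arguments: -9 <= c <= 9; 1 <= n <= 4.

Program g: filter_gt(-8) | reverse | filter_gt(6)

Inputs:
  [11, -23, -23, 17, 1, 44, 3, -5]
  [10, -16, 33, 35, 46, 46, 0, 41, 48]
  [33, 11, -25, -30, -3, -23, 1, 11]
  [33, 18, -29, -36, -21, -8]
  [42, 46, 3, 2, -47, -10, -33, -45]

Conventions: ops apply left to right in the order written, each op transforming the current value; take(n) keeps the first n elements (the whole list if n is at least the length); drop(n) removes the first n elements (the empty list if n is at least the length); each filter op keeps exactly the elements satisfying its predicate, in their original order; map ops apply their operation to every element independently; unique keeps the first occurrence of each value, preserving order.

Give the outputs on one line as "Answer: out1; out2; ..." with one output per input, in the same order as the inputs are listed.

[44, 17, 11]; [48, 41, 46, 46, 35, 33, 10]; [11, 11, 33]; [18, 33]; [46, 42]

Execution, op by op:
  [11, -23, -23, 17, 1, 44, 3, -5] -> [11, 17, 1, 44, 3, -5] -> [-5, 3, 44, 1, 17, 11] -> [44, 17, 11]
  [10, -16, 33, 35, 46, 46, 0, 41, 48] -> [10, 33, 35, 46, 46, 0, 41, 48] -> [48, 41, 0, 46, 46, 35, 33, 10] -> [48, 41, 46, 46, 35, 33, 10]
  [33, 11, -25, -30, -3, -23, 1, 11] -> [33, 11, -3, 1, 11] -> [11, 1, -3, 11, 33] -> [11, 11, 33]
  [33, 18, -29, -36, -21, -8] -> [33, 18] -> [18, 33] -> [18, 33]
  [42, 46, 3, 2, -47, -10, -33, -45] -> [42, 46, 3, 2] -> [2, 3, 46, 42] -> [46, 42]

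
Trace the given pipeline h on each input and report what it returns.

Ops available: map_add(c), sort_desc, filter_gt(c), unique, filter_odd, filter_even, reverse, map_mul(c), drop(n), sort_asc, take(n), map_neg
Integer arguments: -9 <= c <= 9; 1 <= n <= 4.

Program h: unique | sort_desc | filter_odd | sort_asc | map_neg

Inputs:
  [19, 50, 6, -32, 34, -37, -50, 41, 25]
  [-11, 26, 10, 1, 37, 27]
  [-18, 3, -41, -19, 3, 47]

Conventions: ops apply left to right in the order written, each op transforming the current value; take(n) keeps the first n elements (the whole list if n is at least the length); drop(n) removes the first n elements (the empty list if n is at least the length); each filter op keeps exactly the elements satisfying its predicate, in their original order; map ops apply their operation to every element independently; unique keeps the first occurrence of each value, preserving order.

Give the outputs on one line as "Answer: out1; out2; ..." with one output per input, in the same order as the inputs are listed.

[37, -19, -25, -41]; [11, -1, -27, -37]; [41, 19, -3, -47]

Execution, op by op:
  [19, 50, 6, -32, 34, -37, -50, 41, 25] -> [19, 50, 6, -32, 34, -37, -50, 41, 25] -> [50, 41, 34, 25, 19, 6, -32, -37, -50] -> [41, 25, 19, -37] -> [-37, 19, 25, 41] -> [37, -19, -25, -41]
  [-11, 26, 10, 1, 37, 27] -> [-11, 26, 10, 1, 37, 27] -> [37, 27, 26, 10, 1, -11] -> [37, 27, 1, -11] -> [-11, 1, 27, 37] -> [11, -1, -27, -37]
  [-18, 3, -41, -19, 3, 47] -> [-18, 3, -41, -19, 47] -> [47, 3, -18, -19, -41] -> [47, 3, -19, -41] -> [-41, -19, 3, 47] -> [41, 19, -3, -47]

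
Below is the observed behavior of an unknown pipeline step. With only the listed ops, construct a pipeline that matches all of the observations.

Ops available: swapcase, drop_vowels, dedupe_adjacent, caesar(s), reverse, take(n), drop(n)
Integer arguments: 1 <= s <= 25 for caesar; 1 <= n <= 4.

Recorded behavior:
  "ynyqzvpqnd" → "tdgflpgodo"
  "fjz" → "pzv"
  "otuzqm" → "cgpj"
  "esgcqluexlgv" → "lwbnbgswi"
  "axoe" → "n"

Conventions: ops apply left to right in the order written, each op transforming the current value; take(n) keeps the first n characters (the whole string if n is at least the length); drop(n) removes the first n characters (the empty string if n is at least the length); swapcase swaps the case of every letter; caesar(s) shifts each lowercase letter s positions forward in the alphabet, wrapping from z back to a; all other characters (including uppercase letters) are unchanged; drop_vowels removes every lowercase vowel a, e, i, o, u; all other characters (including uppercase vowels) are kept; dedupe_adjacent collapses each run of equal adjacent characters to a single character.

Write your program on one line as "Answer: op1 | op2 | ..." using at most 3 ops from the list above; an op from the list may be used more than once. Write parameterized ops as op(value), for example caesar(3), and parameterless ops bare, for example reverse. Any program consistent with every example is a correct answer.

drop_vowels | caesar(16) | reverse

Check, running the answer program on each example:
  "ynyqzvpqnd" -> "ynyqzvpqnd" -> "odogplfgdt" -> "tdgflpgodo"
  "fjz" -> "fjz" -> "vzp" -> "pzv"
  "otuzqm" -> "tzqm" -> "jpgc" -> "cgpj"
  "esgcqluexlgv" -> "sgcqlxlgv" -> "iwsgbnbwl" -> "lwbnbgswi"
  "axoe" -> "x" -> "n" -> "n"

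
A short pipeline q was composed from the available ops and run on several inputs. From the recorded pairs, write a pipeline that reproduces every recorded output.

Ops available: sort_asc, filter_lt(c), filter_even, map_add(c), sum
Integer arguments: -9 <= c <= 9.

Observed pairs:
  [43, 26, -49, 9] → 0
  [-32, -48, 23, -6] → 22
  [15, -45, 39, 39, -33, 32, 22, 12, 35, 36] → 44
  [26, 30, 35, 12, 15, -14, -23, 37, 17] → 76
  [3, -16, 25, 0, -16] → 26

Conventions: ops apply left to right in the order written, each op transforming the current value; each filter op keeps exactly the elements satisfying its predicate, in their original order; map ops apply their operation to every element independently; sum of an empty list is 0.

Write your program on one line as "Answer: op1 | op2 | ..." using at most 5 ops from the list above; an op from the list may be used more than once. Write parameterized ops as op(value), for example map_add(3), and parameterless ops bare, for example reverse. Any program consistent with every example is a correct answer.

map_add(-1) | filter_even | sort_asc | sum

Check, running the answer program on each example:
  [43, 26, -49, 9] -> [42, 25, -50, 8] -> [42, -50, 8] -> [-50, 8, 42] -> 0
  [-32, -48, 23, -6] -> [-33, -49, 22, -7] -> [22] -> [22] -> 22
  [15, -45, 39, 39, -33, 32, 22, 12, 35, 36] -> [14, -46, 38, 38, -34, 31, 21, 11, 34, 35] -> [14, -46, 38, 38, -34, 34] -> [-46, -34, 14, 34, 38, 38] -> 44
  [26, 30, 35, 12, 15, -14, -23, 37, 17] -> [25, 29, 34, 11, 14, -15, -24, 36, 16] -> [34, 14, -24, 36, 16] -> [-24, 14, 16, 34, 36] -> 76
  [3, -16, 25, 0, -16] -> [2, -17, 24, -1, -17] -> [2, 24] -> [2, 24] -> 26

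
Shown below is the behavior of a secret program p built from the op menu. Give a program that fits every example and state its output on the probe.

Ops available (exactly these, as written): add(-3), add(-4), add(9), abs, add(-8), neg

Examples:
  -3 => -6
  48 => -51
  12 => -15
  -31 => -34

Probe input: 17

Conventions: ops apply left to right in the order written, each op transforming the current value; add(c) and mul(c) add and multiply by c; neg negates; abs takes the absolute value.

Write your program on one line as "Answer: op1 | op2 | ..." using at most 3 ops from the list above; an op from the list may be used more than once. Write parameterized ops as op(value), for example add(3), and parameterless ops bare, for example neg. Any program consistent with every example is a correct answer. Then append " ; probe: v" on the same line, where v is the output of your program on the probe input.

abs | neg | add(-3) ; probe: -20

Check, running the answer program on each example:
  -3 -> 3 -> -3 -> -6
  48 -> 48 -> -48 -> -51
  12 -> 12 -> -12 -> -15
  -31 -> 31 -> -31 -> -34
  probe: 17 -> 17 -> -17 -> -20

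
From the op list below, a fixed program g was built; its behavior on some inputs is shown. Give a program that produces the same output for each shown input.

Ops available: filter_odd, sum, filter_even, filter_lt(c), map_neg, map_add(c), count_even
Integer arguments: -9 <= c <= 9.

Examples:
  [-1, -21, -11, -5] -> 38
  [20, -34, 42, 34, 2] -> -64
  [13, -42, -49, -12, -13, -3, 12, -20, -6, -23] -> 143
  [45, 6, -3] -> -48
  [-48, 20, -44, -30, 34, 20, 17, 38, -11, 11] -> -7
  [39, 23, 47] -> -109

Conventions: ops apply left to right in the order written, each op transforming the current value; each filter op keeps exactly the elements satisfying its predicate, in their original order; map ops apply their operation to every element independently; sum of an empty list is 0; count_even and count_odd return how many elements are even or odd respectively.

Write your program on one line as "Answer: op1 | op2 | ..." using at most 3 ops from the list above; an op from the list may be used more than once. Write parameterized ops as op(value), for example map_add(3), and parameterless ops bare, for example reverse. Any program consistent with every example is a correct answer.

map_neg | sum

Check, running the answer program on each example:
  [-1, -21, -11, -5] -> [1, 21, 11, 5] -> 38
  [20, -34, 42, 34, 2] -> [-20, 34, -42, -34, -2] -> -64
  [13, -42, -49, -12, -13, -3, 12, -20, -6, -23] -> [-13, 42, 49, 12, 13, 3, -12, 20, 6, 23] -> 143
  [45, 6, -3] -> [-45, -6, 3] -> -48
  [-48, 20, -44, -30, 34, 20, 17, 38, -11, 11] -> [48, -20, 44, 30, -34, -20, -17, -38, 11, -11] -> -7
  [39, 23, 47] -> [-39, -23, -47] -> -109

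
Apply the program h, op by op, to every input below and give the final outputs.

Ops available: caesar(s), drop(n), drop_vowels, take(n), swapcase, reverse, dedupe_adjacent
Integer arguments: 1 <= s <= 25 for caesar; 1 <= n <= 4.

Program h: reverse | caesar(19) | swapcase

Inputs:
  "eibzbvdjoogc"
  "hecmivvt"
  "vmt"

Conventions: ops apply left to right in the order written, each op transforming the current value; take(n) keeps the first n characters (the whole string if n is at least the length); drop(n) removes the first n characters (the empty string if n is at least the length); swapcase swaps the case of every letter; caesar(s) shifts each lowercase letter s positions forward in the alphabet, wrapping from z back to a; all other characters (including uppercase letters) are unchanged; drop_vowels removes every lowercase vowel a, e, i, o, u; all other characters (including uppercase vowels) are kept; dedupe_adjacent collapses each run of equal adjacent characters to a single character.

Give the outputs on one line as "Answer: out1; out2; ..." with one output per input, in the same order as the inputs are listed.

"VZHHCWOUSUBX"; "MOOBFVXA"; "MFO"

Execution, op by op:
  "eibzbvdjoogc" -> "cgoojdvbzbie" -> "vzhhcwousubx" -> "VZHHCWOUSUBX"
  "hecmivvt" -> "tvvimceh" -> "moobfvxa" -> "MOOBFVXA"
  "vmt" -> "tmv" -> "mfo" -> "MFO"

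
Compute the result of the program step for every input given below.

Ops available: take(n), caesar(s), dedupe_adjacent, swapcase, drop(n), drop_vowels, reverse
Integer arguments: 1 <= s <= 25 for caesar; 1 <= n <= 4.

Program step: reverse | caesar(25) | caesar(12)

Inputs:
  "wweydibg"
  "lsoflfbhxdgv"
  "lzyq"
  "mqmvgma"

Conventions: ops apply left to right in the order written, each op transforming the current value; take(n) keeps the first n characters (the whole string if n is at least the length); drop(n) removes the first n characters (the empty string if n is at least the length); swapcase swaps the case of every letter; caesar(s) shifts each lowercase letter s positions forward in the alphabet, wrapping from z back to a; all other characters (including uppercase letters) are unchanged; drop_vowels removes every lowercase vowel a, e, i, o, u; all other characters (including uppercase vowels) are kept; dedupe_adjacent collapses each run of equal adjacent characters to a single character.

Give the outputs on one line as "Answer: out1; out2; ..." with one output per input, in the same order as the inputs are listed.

"rmtojphh"; "groismqwqzdw"; "bjkw"; "lxrgxbx"

Execution, op by op:
  "wweydibg" -> "gbidyeww" -> "fahcxdvv" -> "rmtojphh"
  "lsoflfbhxdgv" -> "vgdxhbflfosl" -> "ufcwgaekenrk" -> "groismqwqzdw"
  "lzyq" -> "qyzl" -> "pxyk" -> "bjkw"
  "mqmvgma" -> "amgvmqm" -> "zlfulpl" -> "lxrgxbx"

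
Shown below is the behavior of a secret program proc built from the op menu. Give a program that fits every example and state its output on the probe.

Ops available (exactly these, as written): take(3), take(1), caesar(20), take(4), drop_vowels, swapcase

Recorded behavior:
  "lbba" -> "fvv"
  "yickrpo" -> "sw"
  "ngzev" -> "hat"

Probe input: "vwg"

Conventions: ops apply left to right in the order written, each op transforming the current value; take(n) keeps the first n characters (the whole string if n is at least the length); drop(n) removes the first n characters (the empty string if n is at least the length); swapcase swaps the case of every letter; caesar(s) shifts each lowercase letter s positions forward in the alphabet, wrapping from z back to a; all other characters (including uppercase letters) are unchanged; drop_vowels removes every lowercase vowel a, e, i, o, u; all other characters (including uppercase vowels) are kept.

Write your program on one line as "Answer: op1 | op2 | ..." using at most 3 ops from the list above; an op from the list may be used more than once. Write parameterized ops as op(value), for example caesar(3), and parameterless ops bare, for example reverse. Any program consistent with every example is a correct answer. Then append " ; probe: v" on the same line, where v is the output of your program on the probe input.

take(3) | drop_vowels | caesar(20) ; probe: "pqa"

Check, running the answer program on each example:
  "lbba" -> "lbb" -> "lbb" -> "fvv"
  "yickrpo" -> "yic" -> "yc" -> "sw"
  "ngzev" -> "ngz" -> "ngz" -> "hat"
  probe: "vwg" -> "vwg" -> "vwg" -> "pqa"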